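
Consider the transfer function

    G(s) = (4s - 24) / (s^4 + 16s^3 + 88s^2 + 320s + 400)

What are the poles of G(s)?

s = -2 ± 4j, -10, -2

The poles are the roots of the denominator s^4 + 16s^3 + 88s^2 + 320s + 400 = 0.
Trying s = -10: the polynomial evaluates to 0, so (s + 10) is a factor.
Dividing out leaves s^3 + 6s^2 + 28s + 40 = 0.
This factors further as (s^2 + 4s + 20)(s + 2) = 0.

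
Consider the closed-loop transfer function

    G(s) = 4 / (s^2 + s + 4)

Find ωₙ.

Compare the denominator to the standard form s^2 + 2ζωₙs + ωₙ².
ωₙ² = 4, so ωₙ = 2 rad/s.

ωₙ = 2 rad/s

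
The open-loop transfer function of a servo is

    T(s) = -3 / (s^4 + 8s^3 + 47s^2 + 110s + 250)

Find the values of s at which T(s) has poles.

The poles are the roots of the denominator s^4 + 8s^3 + 47s^2 + 110s + 250 = 0.
No real roots exist; factor into two real quadratics: (s^2 + 6s + 25)(s^2 + 2s + 10) = 0.
Each quadratic gives a conjugate pair via the quadratic formula.

s = -3 ± 4j, -1 ± 3j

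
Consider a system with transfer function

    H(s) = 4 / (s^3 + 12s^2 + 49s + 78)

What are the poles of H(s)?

The poles are the roots of the denominator s^3 + 12s^2 + 49s + 78 = 0.
Trying s = -6: the polynomial evaluates to 0, so (s + 6) is a factor.
Dividing out leaves s^2 + 6s + 13 = 0.
The quadratic formula then gives s = -3 ± 2j.

s = -3 + 2j, -3 - 2j, -6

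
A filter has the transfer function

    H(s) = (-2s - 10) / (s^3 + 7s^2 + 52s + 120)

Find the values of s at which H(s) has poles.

The poles are the roots of the denominator s^3 + 7s^2 + 52s + 120 = 0.
Trying s = -3: the polynomial evaluates to 0, so (s + 3) is a factor.
Dividing out leaves s^2 + 4s + 40 = 0.
The quadratic formula then gives s = -2 ± 6j.

s = -2 + 6j, -2 - 6j, -3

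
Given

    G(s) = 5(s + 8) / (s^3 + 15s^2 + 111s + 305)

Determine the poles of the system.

The poles are the roots of the denominator s^3 + 15s^2 + 111s + 305 = 0.
Trying s = -5: the polynomial evaluates to 0, so (s + 5) is a factor.
Dividing out leaves s^2 + 10s + 61 = 0.
The quadratic formula then gives s = -5 ± 6j.

s = -5 ± 6j, -5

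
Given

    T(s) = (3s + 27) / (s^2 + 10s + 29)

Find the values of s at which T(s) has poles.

The poles are the roots of the denominator s^2 + 10s + 29 = 0.
Using the quadratic formula: s = (-10 ± √(-16))/2 = -5 ± 2j.

s = -5 ± 2j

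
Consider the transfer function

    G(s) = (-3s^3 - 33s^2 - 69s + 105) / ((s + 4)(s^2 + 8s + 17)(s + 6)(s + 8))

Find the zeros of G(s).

s = 1, -7, -5

Set the numerator to zero: -3s^3 - 33s^2 - 69s + 105 = 0, i.e. -3·(s^3 + 11s^2 + 23s - 35) = 0.
Factoring: (s - 1)(s + 7)(s + 5) = 0.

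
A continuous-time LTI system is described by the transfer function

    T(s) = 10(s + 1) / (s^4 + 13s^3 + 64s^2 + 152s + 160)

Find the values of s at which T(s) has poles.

s = -2 ± 2j, -4, -5

The poles are the roots of the denominator s^4 + 13s^3 + 64s^2 + 152s + 160 = 0.
Trying s = -4: the polynomial evaluates to 0, so (s + 4) is a factor.
Dividing out leaves s^3 + 9s^2 + 28s + 40 = 0.
This factors further as (s^2 + 4s + 8)(s + 5) = 0.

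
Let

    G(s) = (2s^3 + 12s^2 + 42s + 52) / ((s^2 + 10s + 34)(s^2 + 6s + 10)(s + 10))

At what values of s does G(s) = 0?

Set the numerator to zero: 2s^3 + 12s^2 + 42s + 52 = 0, i.e. 2·(s^3 + 6s^2 + 21s + 26) = 0.
Factoring: (s^2 + 4s + 13)(s + 2) = 0.

s = -2 ± 3j, -2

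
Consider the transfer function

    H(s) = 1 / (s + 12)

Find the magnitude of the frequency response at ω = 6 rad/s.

|H(j6)| ≈ 0.07454

Substitute s = j6: numerator = 1, denominator = 12 + j6.
|H(j6)| = |1| / |12 + j6| = 1 / 13.416 ≈ 0.07454.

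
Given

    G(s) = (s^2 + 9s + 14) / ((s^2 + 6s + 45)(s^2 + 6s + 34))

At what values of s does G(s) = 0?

s = -2, -7

Set the numerator to zero: s^2 + 9s + 14 = 0.
Factoring: (s + 2)(s + 7) = 0.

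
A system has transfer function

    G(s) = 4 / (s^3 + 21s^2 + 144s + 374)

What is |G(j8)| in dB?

Substitute s = j8: numerator = 4, denominator = -970 + j640.
|G(j8)| = |4| / |-970 + j640| = 4 / 1162.1 ≈ 0.003442.
In decibels: 20·log₁₀(0.003442) ≈ -49.3 dB.

|G(j8)|_dB ≈ -49.3 dB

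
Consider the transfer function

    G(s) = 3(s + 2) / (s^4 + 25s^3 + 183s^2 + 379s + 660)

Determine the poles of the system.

s = -1 ± 2j, -11, -12

The poles are the roots of the denominator s^4 + 25s^3 + 183s^2 + 379s + 660 = 0.
Trying s = -11: the polynomial evaluates to 0, so (s + 11) is a factor.
Dividing out leaves s^3 + 14s^2 + 29s + 60 = 0.
This factors further as (s^2 + 2s + 5)(s + 12) = 0.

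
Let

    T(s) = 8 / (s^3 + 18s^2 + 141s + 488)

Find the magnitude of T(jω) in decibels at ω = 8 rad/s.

Substitute s = j8: numerator = 8, denominator = -664 + j616.
|T(j8)| = |8| / |-664 + j616| = 8 / 905.73 ≈ 0.008833.
In decibels: 20·log₁₀(0.008833) ≈ -41.1 dB.

|T(j8)|_dB ≈ -41.1 dB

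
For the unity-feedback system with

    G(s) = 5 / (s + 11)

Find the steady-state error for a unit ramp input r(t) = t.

G(s) has no poles at the origin.
This is a Type 0 system; Kv = lim_{s→0} s·G(s) = 0, so the steady-state error for a ramp input is infinite.

e_ss = ∞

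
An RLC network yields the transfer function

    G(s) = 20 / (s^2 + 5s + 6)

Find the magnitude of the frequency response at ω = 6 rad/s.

|G(j6)| ≈ 0.4714

Substitute s = j6: numerator = 20, denominator = -30 + j30.
|G(j6)| = |20| / |-30 + j30| = 20 / 42.426 ≈ 0.4714.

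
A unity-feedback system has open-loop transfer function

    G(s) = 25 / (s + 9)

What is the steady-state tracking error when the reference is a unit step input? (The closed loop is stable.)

e_ss = 0.2647

G(s) has no poles at the origin.
This is a Type 0 system. Kp = lim_{s→0} G(s) = 25/9.
e_ss = 1/(1 + Kp) = 1/(1 + 25/9) = 9/34 ≈ 0.2647.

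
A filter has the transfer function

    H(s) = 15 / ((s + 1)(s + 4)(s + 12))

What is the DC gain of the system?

H(0) = 5/16 ≈ 0.3125

At s = 0 each factor (s + a) contributes a and each (s^2 + bs + c) contributes c.
H(0) = 15·1 / ((1) · (4) · (12)) = 15/48 = 5/16.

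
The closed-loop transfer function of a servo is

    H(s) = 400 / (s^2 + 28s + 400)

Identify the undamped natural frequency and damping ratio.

Compare the denominator to the standard form s^2 + 2ζωₙs + ωₙ².
ωₙ² = 400, so ωₙ = 20 rad/s.
2ζωₙ = 28, so ζ = 28/(2·20) = 0.7.

ωₙ = 20 rad/s, ζ = 0.7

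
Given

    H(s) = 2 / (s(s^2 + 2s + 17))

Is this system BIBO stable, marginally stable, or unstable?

marginally stable

The poles can be read from the denominator factors: s = 0, -1 + 4j, -1 - 4j.
Since the simple pole(s) at s = 0 lie on the jω-axis with none in the right half-plane, the system is marginally stable.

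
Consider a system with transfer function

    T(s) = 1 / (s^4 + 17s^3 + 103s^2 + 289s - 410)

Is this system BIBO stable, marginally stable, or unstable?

unstable

The denominator s^4 + 17s^3 + 103s^2 + 289s - 410 factors as (s - 1)(s + 10)(s^2 + 8s + 41), giving poles at s = 1, -10, -4 ± 5j.
Since the pole(s) at s = 1 lie in the right half-plane, the system is unstable.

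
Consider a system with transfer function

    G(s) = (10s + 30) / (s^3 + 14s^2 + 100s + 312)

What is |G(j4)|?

Substitute s = j4: numerator = 30 + j40, denominator = 88 + j336.
|G(j4)| = |30 + j40| / |88 + j336| = 50 / 347.33 ≈ 0.1440.

|G(j4)| ≈ 0.1440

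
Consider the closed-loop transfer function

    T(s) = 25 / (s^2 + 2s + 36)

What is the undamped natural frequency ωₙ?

ωₙ = 6 rad/s

Compare the denominator to the standard form s^2 + 2ζωₙs + ωₙ².
ωₙ² = 36, so ωₙ = 6 rad/s.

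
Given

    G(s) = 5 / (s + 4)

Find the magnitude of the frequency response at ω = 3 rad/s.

|G(j3)| = 1

Substitute s = j3: numerator = 5, denominator = 4 + j3.
|G(j3)| = |5| / |4 + j3| = 5 / 5 = 1.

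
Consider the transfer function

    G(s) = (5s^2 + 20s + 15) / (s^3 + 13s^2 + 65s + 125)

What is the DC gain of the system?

Set s = 0: G(0) = (15) / (125) = 3/25.

G(0) = 3/25 ≈ 0.1200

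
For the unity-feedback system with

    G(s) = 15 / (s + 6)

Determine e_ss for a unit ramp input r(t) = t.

G(s) has no poles at the origin.
This is a Type 0 system; Kv = lim_{s→0} s·G(s) = 0, so the steady-state error for a ramp input is infinite.

e_ss = ∞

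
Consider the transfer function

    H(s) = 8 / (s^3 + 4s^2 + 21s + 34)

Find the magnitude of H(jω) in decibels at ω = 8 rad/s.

|H(j8)|_dB ≈ -34.2 dB

Substitute s = j8: numerator = 8, denominator = -222 - j344.
|H(j8)| = |8| / |-222 - j344| = 8 / 409.41 ≈ 0.01954.
In decibels: 20·log₁₀(0.01954) ≈ -34.2 dB.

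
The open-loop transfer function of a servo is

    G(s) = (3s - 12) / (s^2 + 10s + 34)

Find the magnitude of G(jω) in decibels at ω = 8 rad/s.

|G(j8)|_dB ≈ -10.1 dB

Substitute s = j8: numerator = -12 + j24, denominator = -30 + j80.
|G(j8)| = |-12 + j24| / |-30 + j80| = 26.833 / 85.440 ≈ 0.3141.
In decibels: 20·log₁₀(0.3141) ≈ -10.1 dB.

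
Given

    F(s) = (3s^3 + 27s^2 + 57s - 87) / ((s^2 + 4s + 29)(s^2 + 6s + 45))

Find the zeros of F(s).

Set the numerator to zero: 3s^3 + 27s^2 + 57s - 87 = 0, i.e. 3·(s^3 + 9s^2 + 19s - 29) = 0.
Factoring: (s^2 + 10s + 29)(s - 1) = 0.

s = -5 ± 2j, 1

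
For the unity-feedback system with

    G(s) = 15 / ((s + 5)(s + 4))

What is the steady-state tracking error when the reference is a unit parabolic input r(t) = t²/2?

G(s) has no poles at the origin.
This is a Type 0 system; Ka = lim_{s→0} s^2·G(s) = 0, so the steady-state error for a parabola input is infinite.

e_ss = ∞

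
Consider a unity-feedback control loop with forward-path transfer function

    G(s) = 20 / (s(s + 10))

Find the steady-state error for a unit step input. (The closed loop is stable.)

G(s) has one pole at the origin.
This is a Type 1 system; for a step input the steady-state error is zero.

e_ss = 0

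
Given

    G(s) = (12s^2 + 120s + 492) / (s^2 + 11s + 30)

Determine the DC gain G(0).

G(0) = 82/5 ≈ 16.40

Set s = 0: G(0) = (492) / (30) = 82/5.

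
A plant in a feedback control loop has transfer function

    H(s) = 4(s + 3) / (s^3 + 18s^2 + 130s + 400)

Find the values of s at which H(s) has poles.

s = -5 ± 5j, -8

The poles are the roots of the denominator s^3 + 18s^2 + 130s + 400 = 0.
Trying s = -8: the polynomial evaluates to 0, so (s + 8) is a factor.
Dividing out leaves s^2 + 10s + 50 = 0.
The quadratic formula then gives s = -5 ± 5j.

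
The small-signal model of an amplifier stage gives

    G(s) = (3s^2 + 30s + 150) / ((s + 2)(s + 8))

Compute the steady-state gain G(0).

Set s = 0: G(0) = (150) / (16) = 75/8.

G(0) = 75/8 ≈ 9.375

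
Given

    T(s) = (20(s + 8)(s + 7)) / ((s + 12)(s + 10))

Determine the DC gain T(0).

T(0) = 28/3 ≈ 9.333

At s = 0 each factor (s + a) contributes a and each (s^2 + bs + c) contributes c.
T(0) = 20·(8) · (7) / ((12) · (10)) = 1120/120 = 28/3.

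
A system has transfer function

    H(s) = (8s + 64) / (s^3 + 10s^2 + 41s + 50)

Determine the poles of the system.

The poles are the roots of the denominator s^3 + 10s^2 + 41s + 50 = 0.
Trying s = -2: the polynomial evaluates to 0, so (s + 2) is a factor.
Dividing out leaves s^2 + 8s + 25 = 0.
The quadratic formula then gives s = -4 ± 3j.

s = -4 + 3j, -4 - 3j, -2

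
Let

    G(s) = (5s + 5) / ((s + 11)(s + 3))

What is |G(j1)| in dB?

|G(j1)|_dB ≈ -13.9 dB

Substitute s = j1: numerator = 5 + j5, denominator = 32 + j14.
|G(j1)| = |5 + j5| / |32 + j14| = 7.0711 / 34.928 ≈ 0.2024.
In decibels: 20·log₁₀(0.2024) ≈ -13.9 dB.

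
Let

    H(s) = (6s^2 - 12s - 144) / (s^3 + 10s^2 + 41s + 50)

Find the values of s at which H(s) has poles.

The poles are the roots of the denominator s^3 + 10s^2 + 41s + 50 = 0.
Trying s = -2: the polynomial evaluates to 0, so (s + 2) is a factor.
Dividing out leaves s^2 + 8s + 25 = 0.
The quadratic formula then gives s = -4 ± 3j.

s = -4 ± 3j, -2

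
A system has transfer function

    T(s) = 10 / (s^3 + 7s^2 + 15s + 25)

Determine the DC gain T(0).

T(0) = 2/5 ≈ 0.4000

Set s = 0: T(0) = (10) / (25) = 2/5.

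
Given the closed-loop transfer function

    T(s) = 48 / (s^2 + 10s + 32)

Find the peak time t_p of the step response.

t_p ≈ 1.187 s

Comparing s^2 + 10s + 32 to s^2 + 2ζωₙs + ωₙ²: ωₙ = √32 ≈ 5.657 rad/s and ζ = 10/(2·√32) ≈ 0.8839.
ζωₙ = 10/2 = 5, so ω_d = ωₙ√(1−ζ²) = √(ωₙ² − (ζωₙ)²) = √(32 − 5²) = √7 ≈ 2.646 rad/s.
t_p = π/ω_d = π/2.646 ≈ 1.187 s.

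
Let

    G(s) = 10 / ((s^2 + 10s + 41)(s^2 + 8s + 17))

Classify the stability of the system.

The poles can be read from the denominator factors: s = -5 + 4j, -5 - 4j, -4 + j, -4 - j.
Since all poles lie strictly in the left half-plane, the system is stable.

stable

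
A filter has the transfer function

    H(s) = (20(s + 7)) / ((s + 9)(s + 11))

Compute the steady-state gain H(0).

H(0) = 140/99 ≈ 1.414

At s = 0 each factor (s + a) contributes a and each (s^2 + bs + c) contributes c.
H(0) = 20·(7) / ((9) · (11)) = 140/99 = 140/99.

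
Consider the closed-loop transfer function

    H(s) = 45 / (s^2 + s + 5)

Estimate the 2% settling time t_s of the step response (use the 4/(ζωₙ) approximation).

Comparing s^2 + s + 5 to s^2 + 2ζωₙs + ωₙ²: ωₙ = √5 ≈ 2.236 rad/s and ζ = 1/(2·√5) ≈ 0.2236.
ζωₙ = 1/2 = 0.5, so t_s ≈ 4/(ζωₙ) = 4/0.5 = 8 s.

t_s ≈ 8 s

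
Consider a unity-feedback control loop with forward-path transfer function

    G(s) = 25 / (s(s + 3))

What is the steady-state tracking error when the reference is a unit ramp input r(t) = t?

e_ss = 0.1200

G(s) has one pole at the origin.
This is a Type 1 system. Kv = lim_{s→0} s·G(s) = 25/3.
e_ss = 1/Kv = 1/(25/3) = 3/25 ≈ 0.1200.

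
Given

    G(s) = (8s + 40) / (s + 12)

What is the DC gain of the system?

G(0) = 10/3 ≈ 3.333

Set s = 0: G(0) = (40) / (12) = 10/3.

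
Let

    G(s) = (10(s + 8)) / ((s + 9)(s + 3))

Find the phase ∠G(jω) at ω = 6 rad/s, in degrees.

∠G(j6) ≈ -60.26°

At s = j6: numerator = 80 + j60, denominator = -9 + j72.
∠G = ∠num − ∠den = 36.870° − (97.125°) = -60.26°.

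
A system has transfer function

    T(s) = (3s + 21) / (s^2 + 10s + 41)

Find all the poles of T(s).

s = -5 + 4j, -5 - 4j

The poles are the roots of the denominator s^2 + 10s + 41 = 0.
Using the quadratic formula: s = (-10 ± √(-64))/2 = -5 ± 4j.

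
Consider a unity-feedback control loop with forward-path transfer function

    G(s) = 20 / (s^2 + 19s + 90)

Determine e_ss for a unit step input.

G(s) has no poles at the origin.
This is a Type 0 system. Kp = lim_{s→0} G(s) = 20/90 = 2/9.
e_ss = 1/(1 + Kp) = 1/(1 + 2/9) = 9/11 ≈ 0.8182.

e_ss = 0.8182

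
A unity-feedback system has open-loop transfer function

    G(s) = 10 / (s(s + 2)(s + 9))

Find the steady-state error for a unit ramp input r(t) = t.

e_ss = 1.800

G(s) has one pole at the origin.
This is a Type 1 system. Kv = lim_{s→0} s·G(s) = 10/18 = 5/9.
e_ss = 1/Kv = 1/(5/9) = 9/5 ≈ 1.800.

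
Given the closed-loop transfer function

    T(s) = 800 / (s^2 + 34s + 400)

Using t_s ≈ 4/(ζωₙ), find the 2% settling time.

t_s ≈ 0.2353 s

Comparing s^2 + 34s + 400 to s^2 + 2ζωₙs + ωₙ²: ωₙ = 20 rad/s and ζ = 34/(2·20) = 0.85.
ζωₙ = 34/2 = 17, so t_s ≈ 4/(ζωₙ) = 4/17 ≈ 0.2353 s.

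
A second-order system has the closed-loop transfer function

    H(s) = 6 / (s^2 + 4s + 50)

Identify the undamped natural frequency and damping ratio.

ωₙ ≈ 7.071 rad/s, ζ ≈ 0.2828

Compare the denominator to the standard form s^2 + 2ζωₙs + ωₙ².
ωₙ² = 50, so ωₙ = √50 ≈ 7.071 rad/s.
2ζωₙ = 4, so ζ = 4/(2·√50) ≈ 0.2828.
With ζ = 0.2828 the response is underdamped.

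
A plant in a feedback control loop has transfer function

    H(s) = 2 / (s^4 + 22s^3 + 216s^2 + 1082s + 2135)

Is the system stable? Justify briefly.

The denominator s^4 + 22s^3 + 216s^2 + 1082s + 2135 factors as (s^2 + 10s + 61)(s + 5)(s + 7), giving poles at s = -5 + 6j, -5 - 6j, -5, -7.
Since all poles lie strictly in the left half-plane, the system is stable.

stable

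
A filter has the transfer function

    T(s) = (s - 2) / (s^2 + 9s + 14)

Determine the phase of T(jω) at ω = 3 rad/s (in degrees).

∠T(j3) ≈ 44.18°

At s = j3: numerator = -2 + j3, denominator = 5 + j27.
∠T = ∠num − ∠den = 123.69° − (79.509°) = 44.18°.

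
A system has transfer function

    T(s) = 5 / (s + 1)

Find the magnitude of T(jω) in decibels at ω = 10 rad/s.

Substitute s = j10: numerator = 5, denominator = 1 + j10.
|T(j10)| = |5| / |1 + j10| = 5 / 10.050 ≈ 0.4975.
In decibels: 20·log₁₀(0.4975) ≈ -6.06 dB.

|T(j10)|_dB ≈ -6.06 dB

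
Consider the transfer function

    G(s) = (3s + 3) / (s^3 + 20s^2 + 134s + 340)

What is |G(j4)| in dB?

Substitute s = j4: numerator = 3 + j12, denominator = 20 + j472.
|G(j4)| = |3 + j12| / |20 + j472| = 12.369 / 472.42 ≈ 0.02618.
In decibels: 20·log₁₀(0.02618) ≈ -31.6 dB.

|G(j4)|_dB ≈ -31.6 dB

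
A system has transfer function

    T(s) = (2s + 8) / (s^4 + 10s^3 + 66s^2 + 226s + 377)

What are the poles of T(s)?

The poles are the roots of the denominator s^4 + 10s^3 + 66s^2 + 226s + 377 = 0.
No real roots exist; factor into two real quadratics: (s^2 + 4s + 29)(s^2 + 6s + 13) = 0.
Each quadratic gives a conjugate pair via the quadratic formula.

s = -2 ± 5j, -3 ± 2j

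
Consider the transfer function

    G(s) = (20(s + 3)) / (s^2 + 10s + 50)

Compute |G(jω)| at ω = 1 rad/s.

|G(j1)| ≈ 1.265

Substitute s = j1: numerator = 60 + j20, denominator = 49 + j10.
|G(j1)| = |60 + j20| / |49 + j10| = 63.246 / 50.010 ≈ 1.265.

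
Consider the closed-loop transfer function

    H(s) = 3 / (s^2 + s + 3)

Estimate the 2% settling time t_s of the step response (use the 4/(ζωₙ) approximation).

t_s ≈ 8 s

Comparing s^2 + s + 3 to s^2 + 2ζωₙs + ωₙ²: ωₙ = √3 ≈ 1.732 rad/s and ζ = 1/(2·√3) ≈ 0.2887.
ζωₙ = 1/2 = 0.5, so t_s ≈ 4/(ζωₙ) = 4/0.5 = 8 s.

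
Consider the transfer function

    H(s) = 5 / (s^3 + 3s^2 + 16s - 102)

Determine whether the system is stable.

unstable

The denominator s^3 + 3s^2 + 16s - 102 factors as (s^2 + 6s + 34)(s - 3), giving poles at s = -3 + 5j, -3 - 5j, 3.
Since the pole(s) at s = 3 lie in the right half-plane, the system is unstable.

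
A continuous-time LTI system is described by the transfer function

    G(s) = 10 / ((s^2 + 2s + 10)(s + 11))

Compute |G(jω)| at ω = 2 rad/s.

Substitute s = j2: numerator = 10, denominator = 58 + j56.
|G(j2)| = |10| / |58 + j56| = 10 / 80.623 ≈ 0.1240.

|G(j2)| ≈ 0.1240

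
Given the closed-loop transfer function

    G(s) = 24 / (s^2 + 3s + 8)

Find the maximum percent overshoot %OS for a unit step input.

%OS ≈ 14.0%

Comparing s^2 + 3s + 8 to s^2 + 2ζωₙs + ωₙ²: ωₙ = √8 ≈ 2.828 rad/s and ζ = 3/(2·√8) ≈ 0.5303.
%OS = 100·exp(−πζ/√(1−ζ²)) = 100·exp(−π·0.5303/√(1−0.5303²)) ≈ 14.0%.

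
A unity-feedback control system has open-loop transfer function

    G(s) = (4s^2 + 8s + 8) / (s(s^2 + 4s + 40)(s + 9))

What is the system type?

The denominator has 1 factor of s at the origin (free integrator), so this is a Type 1 system.

Type 1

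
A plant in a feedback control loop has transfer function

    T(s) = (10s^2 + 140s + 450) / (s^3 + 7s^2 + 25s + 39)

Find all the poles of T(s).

The poles are the roots of the denominator s^3 + 7s^2 + 25s + 39 = 0.
Trying s = -3: the polynomial evaluates to 0, so (s + 3) is a factor.
Dividing out leaves s^2 + 4s + 13 = 0.
The quadratic formula then gives s = -2 ± 3j.

s = -2 ± 3j, -3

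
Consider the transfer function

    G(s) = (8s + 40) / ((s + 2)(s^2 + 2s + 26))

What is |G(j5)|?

|G(j5)| ≈ 1.045

Substitute s = j5: numerator = 40 + j40, denominator = -48 + j25.
|G(j5)| = |40 + j40| / |-48 + j25| = 56.569 / 54.120 ≈ 1.045.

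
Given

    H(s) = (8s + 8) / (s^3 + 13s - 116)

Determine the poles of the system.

s = -2 + 5j, -2 - 5j, 4

The poles are the roots of the denominator s^3 + 13s - 116 = 0.
Trying s = 4: the polynomial evaluates to 0, so (s - 4) is a factor.
Dividing out leaves s^2 + 4s + 29 = 0.
The quadratic formula then gives s = -2 ± 5j.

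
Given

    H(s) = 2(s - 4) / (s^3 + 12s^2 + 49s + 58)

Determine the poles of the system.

s = -5 ± 2j, -2

The poles are the roots of the denominator s^3 + 12s^2 + 49s + 58 = 0.
Trying s = -2: the polynomial evaluates to 0, so (s + 2) is a factor.
Dividing out leaves s^2 + 10s + 29 = 0.
The quadratic formula then gives s = -5 ± 2j.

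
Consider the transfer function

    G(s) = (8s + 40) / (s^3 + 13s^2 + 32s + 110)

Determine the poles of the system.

s = -1 ± 3j, -11

The poles are the roots of the denominator s^3 + 13s^2 + 32s + 110 = 0.
Trying s = -11: the polynomial evaluates to 0, so (s + 11) is a factor.
Dividing out leaves s^2 + 2s + 10 = 0.
The quadratic formula then gives s = -1 ± 3j.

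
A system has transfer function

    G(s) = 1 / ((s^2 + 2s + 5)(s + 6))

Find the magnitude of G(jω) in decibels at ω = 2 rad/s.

Substitute s = j2: numerator = 1, denominator = -2 + j26.
|G(j2)| = |1| / |-2 + j26| = 1 / 26.077 ≈ 0.03835.
In decibels: 20·log₁₀(0.03835) ≈ -28.3 dB.

|G(j2)|_dB ≈ -28.3 dB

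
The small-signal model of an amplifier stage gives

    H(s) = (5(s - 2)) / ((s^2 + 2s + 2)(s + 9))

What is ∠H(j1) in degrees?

At s = j1: numerator = -10 + j5, denominator = 7 + j19.
∠H = ∠num − ∠den = 153.43° − (69.775°) = 83.66°.

∠H(j1) ≈ 83.66°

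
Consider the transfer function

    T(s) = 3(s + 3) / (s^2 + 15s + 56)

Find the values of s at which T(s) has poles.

s = -8, -7

The poles are the roots of the denominator s^2 + 15s + 56 = 0.
Factoring: (s + 8)(s + 7) = 0, so s = -8 and s = -7.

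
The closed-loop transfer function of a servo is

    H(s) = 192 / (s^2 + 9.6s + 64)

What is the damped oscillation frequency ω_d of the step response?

ω_d = 6.400 rad/s

Comparing s^2 + 9.6s + 64 to s^2 + 2ζωₙs + ωₙ²: ωₙ = 8 rad/s and ζ = 9.6/(2·8) = 0.6.
ζωₙ = 9.6/2 = 4.8, so ω_d = ωₙ√(1−ζ²) = √(ωₙ² − (ζωₙ)²) = √(64 − 4.8²) = √40.96 = 6.400 rad/s.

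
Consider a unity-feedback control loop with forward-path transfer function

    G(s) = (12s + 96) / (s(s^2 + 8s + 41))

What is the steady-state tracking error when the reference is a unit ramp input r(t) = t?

G(s) has one pole at the origin.
This is a Type 1 system. Kv = lim_{s→0} s·G(s) = 96/41.
e_ss = 1/Kv = 1/(96/41) = 41/96 ≈ 0.4271.

e_ss = 0.4271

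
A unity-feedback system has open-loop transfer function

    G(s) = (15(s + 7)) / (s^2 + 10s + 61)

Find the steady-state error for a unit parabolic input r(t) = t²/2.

G(s) has no poles at the origin.
This is a Type 0 system; Ka = lim_{s→0} s^2·G(s) = 0, so the steady-state error for a parabola input is infinite.

e_ss = ∞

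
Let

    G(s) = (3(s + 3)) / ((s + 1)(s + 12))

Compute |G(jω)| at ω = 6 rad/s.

|G(j6)| ≈ 0.2466

Substitute s = j6: numerator = 9 + j18, denominator = -24 + j78.
|G(j6)| = |9 + j18| / |-24 + j78| = 20.125 / 81.609 ≈ 0.2466.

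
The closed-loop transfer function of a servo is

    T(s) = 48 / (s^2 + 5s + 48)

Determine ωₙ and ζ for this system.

Compare the denominator to the standard form s^2 + 2ζωₙs + ωₙ².
ωₙ² = 48, so ωₙ = √48 ≈ 6.928 rad/s.
2ζωₙ = 5, so ζ = 5/(2·√48) ≈ 0.3608.
With ζ = 0.3608 the response is underdamped.

ωₙ ≈ 6.928 rad/s, ζ ≈ 0.3608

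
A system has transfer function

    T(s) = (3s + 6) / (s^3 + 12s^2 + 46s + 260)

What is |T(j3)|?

Substitute s = j3: numerator = 6 + j9, denominator = 152 + j111.
|T(j3)| = |6 + j9| / |152 + j111| = 10.817 / 188.22 ≈ 0.05747.

|T(j3)| ≈ 0.05747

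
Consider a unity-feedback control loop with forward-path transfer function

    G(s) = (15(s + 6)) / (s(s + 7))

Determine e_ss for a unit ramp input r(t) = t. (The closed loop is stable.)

G(s) has one pole at the origin.
This is a Type 1 system. Kv = lim_{s→0} s·G(s) = 90/7.
e_ss = 1/Kv = 1/(90/7) = 7/90 ≈ 0.07778.

e_ss = 0.07778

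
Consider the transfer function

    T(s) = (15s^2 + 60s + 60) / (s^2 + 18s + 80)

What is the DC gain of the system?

T(0) = 3/4 ≈ 0.7500

Set s = 0: T(0) = (60) / (80) = 3/4.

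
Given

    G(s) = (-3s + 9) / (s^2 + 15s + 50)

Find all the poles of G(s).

The poles are the roots of the denominator s^2 + 15s + 50 = 0.
Factoring: (s + 10)(s + 5) = 0, so s = -10 and s = -5.

s = -10, -5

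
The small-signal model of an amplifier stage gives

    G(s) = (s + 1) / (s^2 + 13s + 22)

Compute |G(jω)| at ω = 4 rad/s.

|G(j4)| ≈ 0.07877

Substitute s = j4: numerator = 1 + j4, denominator = 6 + j52.
|G(j4)| = |1 + j4| / |6 + j52| = 4.1231 / 52.345 ≈ 0.07877.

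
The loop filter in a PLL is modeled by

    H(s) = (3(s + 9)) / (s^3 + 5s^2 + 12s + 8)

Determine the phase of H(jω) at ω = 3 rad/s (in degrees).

At s = j3: numerator = 27 + j9, denominator = -37 + j9.
∠H = ∠num − ∠den = 18.435° − (166.33°) = -147.9°.

∠H(j3) ≈ -147.9°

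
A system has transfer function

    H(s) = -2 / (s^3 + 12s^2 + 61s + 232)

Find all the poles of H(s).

The poles are the roots of the denominator s^3 + 12s^2 + 61s + 232 = 0.
Trying s = -8: the polynomial evaluates to 0, so (s + 8) is a factor.
Dividing out leaves s^2 + 4s + 29 = 0.
The quadratic formula then gives s = -2 ± 5j.

s = -2 + 5j, -2 - 5j, -8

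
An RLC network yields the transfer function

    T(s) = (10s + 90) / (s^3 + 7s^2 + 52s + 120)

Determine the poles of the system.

The poles are the roots of the denominator s^3 + 7s^2 + 52s + 120 = 0.
Trying s = -3: the polynomial evaluates to 0, so (s + 3) is a factor.
Dividing out leaves s^2 + 4s + 40 = 0.
The quadratic formula then gives s = -2 ± 6j.

s = -3, -2 ± 6j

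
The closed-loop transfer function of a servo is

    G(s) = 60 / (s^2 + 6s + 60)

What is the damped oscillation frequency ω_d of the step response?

ω_d ≈ 7.141 rad/s

Comparing s^2 + 6s + 60 to s^2 + 2ζωₙs + ωₙ²: ωₙ = √60 ≈ 7.746 rad/s and ζ = 6/(2·√60) ≈ 0.3873.
ζωₙ = 6/2 = 3, so ω_d = ωₙ√(1−ζ²) = √(ωₙ² − (ζωₙ)²) = √(60 − 3²) = √51 ≈ 7.141 rad/s.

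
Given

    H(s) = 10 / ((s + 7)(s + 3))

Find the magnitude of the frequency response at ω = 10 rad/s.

Substitute s = j10: numerator = 10, denominator = -79 + j100.
|H(j10)| = |10| / |-79 + j100| = 10 / 127.44 ≈ 0.07847.

|H(j10)| ≈ 0.07847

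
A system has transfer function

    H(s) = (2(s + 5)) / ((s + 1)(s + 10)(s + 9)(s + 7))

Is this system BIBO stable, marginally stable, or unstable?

stable

The poles can be read from the denominator factors: s = -1, -10, -9, -7.
Since all poles lie strictly in the left half-plane, the system is stable.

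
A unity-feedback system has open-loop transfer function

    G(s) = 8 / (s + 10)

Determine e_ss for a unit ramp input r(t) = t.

e_ss = ∞

G(s) has no poles at the origin.
This is a Type 0 system; Kv = lim_{s→0} s·G(s) = 0, so the steady-state error for a ramp input is infinite.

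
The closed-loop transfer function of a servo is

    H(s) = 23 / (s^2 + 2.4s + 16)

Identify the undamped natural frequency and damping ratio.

Compare the denominator to the standard form s^2 + 2ζωₙs + ωₙ².
ωₙ² = 16, so ωₙ = 4 rad/s.
2ζωₙ = 2.4, so ζ = 2.4/(2·4) = 0.3.
With ζ = 0.3 the response is underdamped.

ωₙ = 4 rad/s, ζ = 0.3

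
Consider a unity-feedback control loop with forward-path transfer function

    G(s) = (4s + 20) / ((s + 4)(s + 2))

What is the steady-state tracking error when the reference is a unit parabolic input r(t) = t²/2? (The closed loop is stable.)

e_ss = ∞

G(s) has no poles at the origin.
This is a Type 0 system; Ka = lim_{s→0} s^2·G(s) = 0, so the steady-state error for a parabola input is infinite.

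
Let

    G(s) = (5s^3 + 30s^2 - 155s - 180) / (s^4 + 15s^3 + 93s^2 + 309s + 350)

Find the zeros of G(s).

Set the numerator to zero: 5s^3 + 30s^2 - 155s - 180 = 0, i.e. 5·(s^3 + 6s^2 - 31s - 36) = 0.
Factoring: (s + 1)(s - 4)(s + 9) = 0.

s = -1, 4, -9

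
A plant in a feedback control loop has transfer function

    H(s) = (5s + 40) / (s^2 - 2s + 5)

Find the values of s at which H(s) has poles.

The poles are the roots of the denominator s^2 - 2s + 5 = 0.
Using the quadratic formula: s = (2 ± √(-16))/2 = 1 ± 2j.

s = 1 ± 2j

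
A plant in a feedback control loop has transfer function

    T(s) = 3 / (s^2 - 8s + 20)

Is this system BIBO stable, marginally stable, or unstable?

The poles can be read from the denominator factors: s = 4 ± 2j.
Since the pole(s) at s = 4 + 2j, 4 - 2j lie in the right half-plane, the system is unstable.

unstable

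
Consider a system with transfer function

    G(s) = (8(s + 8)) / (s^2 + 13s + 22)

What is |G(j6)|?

Substitute s = j6: numerator = 64 + j48, denominator = -14 + j78.
|G(j6)| = |64 + j48| / |-14 + j78| = 80 / 79.246 ≈ 1.010.

|G(j6)| ≈ 1.010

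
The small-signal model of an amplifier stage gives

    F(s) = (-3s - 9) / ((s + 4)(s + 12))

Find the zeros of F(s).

s = -3

Set the numerator to zero: -3s - 9 = 0, i.e. -3·(s + 3) = 0.
So s = -3.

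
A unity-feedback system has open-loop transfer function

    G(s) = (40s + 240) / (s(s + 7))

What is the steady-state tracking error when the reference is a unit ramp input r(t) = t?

G(s) has one pole at the origin.
This is a Type 1 system. Kv = lim_{s→0} s·G(s) = 240/7.
e_ss = 1/Kv = 1/(240/7) = 7/240 ≈ 0.02917.

e_ss = 0.02917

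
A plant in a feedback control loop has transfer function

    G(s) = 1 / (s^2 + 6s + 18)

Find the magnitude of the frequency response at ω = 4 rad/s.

|G(j4)| ≈ 0.04152

Substitute s = j4: numerator = 1, denominator = 2 + j24.
|G(j4)| = |1| / |2 + j24| = 1 / 24.083 ≈ 0.04152.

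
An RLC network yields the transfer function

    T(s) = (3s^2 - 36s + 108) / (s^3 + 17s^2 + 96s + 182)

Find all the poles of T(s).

s = -5 ± j, -7

The poles are the roots of the denominator s^3 + 17s^2 + 96s + 182 = 0.
Trying s = -7: the polynomial evaluates to 0, so (s + 7) is a factor.
Dividing out leaves s^2 + 10s + 26 = 0.
The quadratic formula then gives s = -5 ± 1j.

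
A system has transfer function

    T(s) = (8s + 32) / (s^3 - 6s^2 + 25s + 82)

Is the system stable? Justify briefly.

The denominator s^3 - 6s^2 + 25s + 82 factors as (s^2 - 8s + 41)(s + 2), giving poles at s = 4 + 5j, 4 - 5j, -2.
Since the pole(s) at s = 4 + 5j, 4 - 5j lie in the right half-plane, the system is unstable.

unstable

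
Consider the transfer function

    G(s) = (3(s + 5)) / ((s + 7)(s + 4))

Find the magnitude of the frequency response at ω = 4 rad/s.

Substitute s = j4: numerator = 15 + j12, denominator = 12 + j44.
|G(j4)| = |15 + j12| / |12 + j44| = 19.209 / 45.607 ≈ 0.4212.

|G(j4)| ≈ 0.4212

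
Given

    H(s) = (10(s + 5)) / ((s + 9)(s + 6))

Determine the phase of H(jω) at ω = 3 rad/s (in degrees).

At s = j3: numerator = 50 + j30, denominator = 45 + j45.
∠H = ∠num − ∠den = 30.964° − (45°) = -14.04°.

∠H(j3) ≈ -14.04°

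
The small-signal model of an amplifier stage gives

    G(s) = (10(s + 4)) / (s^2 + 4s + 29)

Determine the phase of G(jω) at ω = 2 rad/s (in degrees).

∠G(j2) ≈ 8.820°

At s = j2: numerator = 40 + j20, denominator = 25 + j8.
∠G = ∠num − ∠den = 26.565° − (17.745°) = 8.820°.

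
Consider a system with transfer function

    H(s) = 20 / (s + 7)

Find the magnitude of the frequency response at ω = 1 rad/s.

|H(j1)| ≈ 2.828

Substitute s = j1: numerator = 20, denominator = 7 + j1.
|H(j1)| = |20| / |7 + j1| = 20 / 7.0711 ≈ 2.828.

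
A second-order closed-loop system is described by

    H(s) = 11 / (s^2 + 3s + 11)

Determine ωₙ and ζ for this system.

ωₙ ≈ 3.317 rad/s, ζ ≈ 0.4523

Compare the denominator to the standard form s^2 + 2ζωₙs + ωₙ².
ωₙ² = 11, so ωₙ = √11 ≈ 3.317 rad/s.
2ζωₙ = 3, so ζ = 3/(2·√11) ≈ 0.4523.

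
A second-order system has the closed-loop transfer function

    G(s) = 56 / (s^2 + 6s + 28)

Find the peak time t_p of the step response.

Comparing s^2 + 6s + 28 to s^2 + 2ζωₙs + ωₙ²: ωₙ = √28 ≈ 5.292 rad/s and ζ = 6/(2·√28) ≈ 0.5669.
ζωₙ = 6/2 = 3, so ω_d = ωₙ√(1−ζ²) = √(ωₙ² − (ζωₙ)²) = √(28 − 3²) = √19 ≈ 4.359 rad/s.
t_p = π/ω_d = π/4.359 ≈ 0.7207 s.

t_p ≈ 0.7207 s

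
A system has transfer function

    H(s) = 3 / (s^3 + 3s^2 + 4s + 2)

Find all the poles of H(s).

The poles are the roots of the denominator s^3 + 3s^2 + 4s + 2 = 0.
Trying s = -1: the polynomial evaluates to 0, so (s + 1) is a factor.
Dividing out leaves s^2 + 2s + 2 = 0.
The quadratic formula then gives s = -1 ± 1j.

s = -1 + j, -1 - j, -1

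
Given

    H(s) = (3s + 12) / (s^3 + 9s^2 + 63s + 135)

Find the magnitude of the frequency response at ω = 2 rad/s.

Substitute s = j2: numerator = 12 + j6, denominator = 99 + j118.
|H(j2)| = |12 + j6| / |99 + j118| = 13.416 / 154.03 ≈ 0.08710.

|H(j2)| ≈ 0.08710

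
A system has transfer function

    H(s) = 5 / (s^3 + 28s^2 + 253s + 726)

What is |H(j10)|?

Substitute s = j10: numerator = 5, denominator = -2074 + j1530.
|H(j10)| = |5| / |-2074 + j1530| = 5 / 2577.3 ≈ 0.001940.

|H(j10)| ≈ 0.001940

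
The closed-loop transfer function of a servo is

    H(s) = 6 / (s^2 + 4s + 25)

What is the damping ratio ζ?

Compare the denominator to the standard form s^2 + 2ζωₙs + ωₙ².
ωₙ² = 25, so ωₙ = 5 rad/s.
2ζωₙ = 4, so ζ = 4/(2·5) = 0.4.

ζ = 0.4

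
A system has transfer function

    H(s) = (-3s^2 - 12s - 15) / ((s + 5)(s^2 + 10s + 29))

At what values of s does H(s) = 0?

s = -2 + j, -2 - j

Set the numerator to zero: -3s^2 - 12s - 15 = 0, i.e. -3·(s^2 + 4s + 5) = 0.
Factoring: (s^2 + 4s + 5) = 0.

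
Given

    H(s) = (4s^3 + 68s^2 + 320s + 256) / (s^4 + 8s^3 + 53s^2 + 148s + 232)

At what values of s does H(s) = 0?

Set the numerator to zero: 4s^3 + 68s^2 + 320s + 256 = 0, i.e. 4·(s^3 + 17s^2 + 80s + 64) = 0.
Factoring: (s + 8)^2(s + 1) = 0.

s = -8, -1, -8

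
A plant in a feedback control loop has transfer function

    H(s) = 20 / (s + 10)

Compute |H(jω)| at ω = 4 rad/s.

Substitute s = j4: numerator = 20, denominator = 10 + j4.
|H(j4)| = |20| / |10 + j4| = 20 / 10.770 ≈ 1.857.

|H(j4)| ≈ 1.857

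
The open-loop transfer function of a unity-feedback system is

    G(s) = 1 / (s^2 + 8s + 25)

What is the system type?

Type 0

The denominator has no factor of s at the origin — no free integrator — so this is a Type 0 system.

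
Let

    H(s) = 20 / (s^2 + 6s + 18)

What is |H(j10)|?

Substitute s = j10: numerator = 20, denominator = -82 + j60.
|H(j10)| = |20| / |-82 + j60| = 20 / 101.61 ≈ 0.1968.

|H(j10)| ≈ 0.1968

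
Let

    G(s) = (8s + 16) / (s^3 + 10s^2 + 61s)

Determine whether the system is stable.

The denominator s^3 + 10s^2 + 61s factors as s(s^2 + 10s + 61), giving poles at s = 0, -5 + 6j, -5 - 6j.
Since the simple pole(s) at s = 0 lie on the jω-axis with none in the right half-plane, the system is marginally stable.

marginally stable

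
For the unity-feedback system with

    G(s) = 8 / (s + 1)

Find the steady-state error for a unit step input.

G(s) has no poles at the origin.
This is a Type 0 system. Kp = lim_{s→0} G(s) = 8/1.
e_ss = 1/(1 + Kp) = 1/(1 + 8) = 1/9 ≈ 0.1111.

e_ss = 0.1111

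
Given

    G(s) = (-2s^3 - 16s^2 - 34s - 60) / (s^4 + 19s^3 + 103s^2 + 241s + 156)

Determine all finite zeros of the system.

Set the numerator to zero: -2s^3 - 16s^2 - 34s - 60 = 0, i.e. -2·(s^3 + 8s^2 + 17s + 30) = 0.
Factoring: (s^2 + 2s + 5)(s + 6) = 0.

s = -1 ± 2j, -6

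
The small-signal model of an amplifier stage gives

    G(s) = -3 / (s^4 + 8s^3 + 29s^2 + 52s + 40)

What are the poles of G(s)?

s = -2 ± j, -2 ± 2j

The poles are the roots of the denominator s^4 + 8s^3 + 29s^2 + 52s + 40 = 0.
No real roots exist; factor into two real quadratics: (s^2 + 4s + 5)(s^2 + 4s + 8) = 0.
Each quadratic gives a conjugate pair via the quadratic formula.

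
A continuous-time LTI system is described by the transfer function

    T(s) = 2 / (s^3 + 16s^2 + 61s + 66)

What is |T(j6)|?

|T(j6)| ≈ 0.003762

Substitute s = j6: numerator = 2, denominator = -510 + j150.
|T(j6)| = |2| / |-510 + j150| = 2 / 531.60 ≈ 0.003762.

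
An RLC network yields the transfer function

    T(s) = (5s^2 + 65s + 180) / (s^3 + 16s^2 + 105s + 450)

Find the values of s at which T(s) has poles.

s = -3 ± 6j, -10

The poles are the roots of the denominator s^3 + 16s^2 + 105s + 450 = 0.
Trying s = -10: the polynomial evaluates to 0, so (s + 10) is a factor.
Dividing out leaves s^2 + 6s + 45 = 0.
The quadratic formula then gives s = -3 ± 6j.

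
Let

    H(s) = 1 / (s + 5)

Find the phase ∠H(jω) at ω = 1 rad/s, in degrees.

At s = j1: numerator = 1, denominator = 5 + j1.
∠H = ∠num − ∠den = 0° − (11.310°) = -11.31°.

∠H(j1) ≈ -11.31°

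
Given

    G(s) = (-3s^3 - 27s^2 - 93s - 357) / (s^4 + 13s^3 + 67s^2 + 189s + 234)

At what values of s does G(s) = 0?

Set the numerator to zero: -3s^3 - 27s^2 - 93s - 357 = 0, i.e. -3·(s^3 + 9s^2 + 31s + 119) = 0.
Factoring: (s^2 + 2s + 17)(s + 7) = 0.

s = -1 + 4j, -1 - 4j, -7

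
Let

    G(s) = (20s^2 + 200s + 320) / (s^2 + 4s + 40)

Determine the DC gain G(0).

G(0) = 8

Set s = 0: G(0) = (320) / (40) = 8.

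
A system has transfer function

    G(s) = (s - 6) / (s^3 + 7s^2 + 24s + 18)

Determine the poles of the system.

s = -3 ± 3j, -1

The poles are the roots of the denominator s^3 + 7s^2 + 24s + 18 = 0.
Trying s = -1: the polynomial evaluates to 0, so (s + 1) is a factor.
Dividing out leaves s^2 + 6s + 18 = 0.
The quadratic formula then gives s = -3 ± 3j.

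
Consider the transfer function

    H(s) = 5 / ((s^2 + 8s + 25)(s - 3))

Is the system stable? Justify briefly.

The poles can be read from the denominator factors: s = -4 + 3j, -4 - 3j, 3.
Since the pole(s) at s = 3 lie in the right half-plane, the system is unstable.

unstable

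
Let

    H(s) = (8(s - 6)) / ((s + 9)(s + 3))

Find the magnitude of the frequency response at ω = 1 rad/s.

Substitute s = j1: numerator = -48 + j8, denominator = 26 + j12.
|H(j1)| = |-48 + j8| / |26 + j12| = 48.662 / 28.636 ≈ 1.699.

|H(j1)| ≈ 1.699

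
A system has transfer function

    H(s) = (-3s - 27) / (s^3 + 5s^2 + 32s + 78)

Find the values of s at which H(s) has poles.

The poles are the roots of the denominator s^3 + 5s^2 + 32s + 78 = 0.
Trying s = -3: the polynomial evaluates to 0, so (s + 3) is a factor.
Dividing out leaves s^2 + 2s + 26 = 0.
The quadratic formula then gives s = -1 ± 5j.

s = -1 ± 5j, -3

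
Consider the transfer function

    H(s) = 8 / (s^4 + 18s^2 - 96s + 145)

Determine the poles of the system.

s = -2 + 5j, -2 - 5j, 2 + j, 2 - j

The poles are the roots of the denominator s^4 + 18s^2 - 96s + 145 = 0.
No real roots exist; factor into two real quadratics: (s^2 + 4s + 29)(s^2 - 4s + 5) = 0.
Each quadratic gives a conjugate pair via the quadratic formula.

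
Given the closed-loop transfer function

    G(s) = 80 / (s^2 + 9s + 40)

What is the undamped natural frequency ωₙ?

ωₙ ≈ 6.325 rad/s

Compare the denominator to the standard form s^2 + 2ζωₙs + ωₙ².
ωₙ² = 40, so ωₙ = √40 ≈ 6.325 rad/s.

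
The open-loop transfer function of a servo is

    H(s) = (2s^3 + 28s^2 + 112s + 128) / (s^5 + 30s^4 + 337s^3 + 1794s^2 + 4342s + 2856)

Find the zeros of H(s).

Set the numerator to zero: 2s^3 + 28s^2 + 112s + 128 = 0, i.e. 2·(s^3 + 14s^2 + 56s + 64) = 0.
Factoring: (s + 2)(s + 8)(s + 4) = 0.

s = -2, -8, -4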